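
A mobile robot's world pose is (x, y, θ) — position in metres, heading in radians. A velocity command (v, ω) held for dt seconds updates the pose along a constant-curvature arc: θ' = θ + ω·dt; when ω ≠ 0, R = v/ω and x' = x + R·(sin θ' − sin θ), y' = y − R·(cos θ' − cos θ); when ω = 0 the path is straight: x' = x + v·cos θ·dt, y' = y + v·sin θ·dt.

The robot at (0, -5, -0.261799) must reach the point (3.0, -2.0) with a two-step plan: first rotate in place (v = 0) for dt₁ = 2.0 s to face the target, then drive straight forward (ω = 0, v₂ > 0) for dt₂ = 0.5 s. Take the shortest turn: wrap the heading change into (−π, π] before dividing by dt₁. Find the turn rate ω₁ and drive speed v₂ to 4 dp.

ω₁ = 0.5236, v₂ = 8.4853

heading to target = atan2(-2−-5, 3−0) = 0.7854
Δθ = wrap(0.7854 − -0.2618) = 1.0472; ω₁ = Δθ/dt₁ = 0.5236
distance = √((3−0)² + (-2−-5)²) = 4.2426; v₂ = distance/dt₂ = 8.4853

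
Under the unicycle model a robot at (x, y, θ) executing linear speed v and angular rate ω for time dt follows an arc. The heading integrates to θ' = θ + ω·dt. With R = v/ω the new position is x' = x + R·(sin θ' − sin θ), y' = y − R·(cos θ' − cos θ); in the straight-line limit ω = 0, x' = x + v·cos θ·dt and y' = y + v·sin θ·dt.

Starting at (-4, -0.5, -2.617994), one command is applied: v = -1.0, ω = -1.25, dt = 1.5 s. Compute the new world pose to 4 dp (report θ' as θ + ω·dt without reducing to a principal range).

(-2.8192, -1.0187, -4.4930)

θ' = -2.6180 + -1.25·1.5 = -4.4930
R = v/ω = -1.0/-1.25 = 0.8000
x' = -4 + 0.8000·(sin -4.4930 − sin -2.6180) = -2.8192
y' = -0.5 − 0.8000·(cos -4.4930 − cos -2.6180) = -1.0187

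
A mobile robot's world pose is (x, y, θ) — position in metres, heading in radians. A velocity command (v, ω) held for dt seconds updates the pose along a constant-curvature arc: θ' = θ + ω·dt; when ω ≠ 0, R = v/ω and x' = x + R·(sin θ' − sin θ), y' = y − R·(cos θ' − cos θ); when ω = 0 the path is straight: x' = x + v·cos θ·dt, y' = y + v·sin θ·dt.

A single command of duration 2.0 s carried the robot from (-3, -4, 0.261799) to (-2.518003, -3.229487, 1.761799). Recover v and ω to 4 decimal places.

Δθ = 1.761799 − 0.261799 = 1.500000
ω = Δθ/dt = 1.500000/2.0 = 0.7500
R = −Δy/(cos θ' − cos θ) = 0.6667
v = R·ω = 0.6667·0.7500 = 0.5000

v = 0.5000, ω = 0.7500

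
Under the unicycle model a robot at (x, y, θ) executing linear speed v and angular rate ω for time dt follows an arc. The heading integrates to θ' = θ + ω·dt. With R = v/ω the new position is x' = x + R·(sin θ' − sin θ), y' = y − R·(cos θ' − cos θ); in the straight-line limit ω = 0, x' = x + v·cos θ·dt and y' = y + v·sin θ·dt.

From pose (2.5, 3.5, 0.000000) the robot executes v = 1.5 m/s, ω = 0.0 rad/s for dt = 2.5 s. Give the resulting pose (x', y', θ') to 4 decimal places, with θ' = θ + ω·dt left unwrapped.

θ' = 0.0000 + 0.0·2.5 = 0.0000
ω = 0 → straight: x' = 2.5 + 1.5·cos(0.0000)·2.5 = 6.2500
y' = 3.5 + 1.5·sin(0.0000)·2.5 = 3.5000

(6.2500, 3.5000, 0.0000)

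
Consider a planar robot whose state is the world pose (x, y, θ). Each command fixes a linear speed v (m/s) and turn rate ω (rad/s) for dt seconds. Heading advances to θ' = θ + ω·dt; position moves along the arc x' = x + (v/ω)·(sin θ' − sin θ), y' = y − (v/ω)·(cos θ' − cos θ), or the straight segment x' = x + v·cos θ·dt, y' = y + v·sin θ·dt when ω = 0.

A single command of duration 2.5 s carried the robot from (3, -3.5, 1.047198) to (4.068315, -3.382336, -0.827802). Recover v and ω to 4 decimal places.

v = 0.5000, ω = -0.7500

Δθ = -0.827802 − 1.047198 = -1.875000
ω = Δθ/dt = -1.875000/2.5 = -0.7500
R = Δx/(sin θ' − sin θ) = -0.6667
v = R·ω = -0.6667·-0.7500 = 0.5000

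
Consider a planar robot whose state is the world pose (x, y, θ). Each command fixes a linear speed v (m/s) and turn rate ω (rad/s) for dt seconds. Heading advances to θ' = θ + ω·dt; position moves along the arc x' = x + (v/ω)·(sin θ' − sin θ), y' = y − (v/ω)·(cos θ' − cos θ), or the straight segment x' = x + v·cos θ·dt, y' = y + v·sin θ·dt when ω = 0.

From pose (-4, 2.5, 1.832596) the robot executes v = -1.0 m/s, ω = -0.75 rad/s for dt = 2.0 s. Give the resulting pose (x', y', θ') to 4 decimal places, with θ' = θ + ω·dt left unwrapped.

θ' = 1.8326 + -0.75·2.0 = 0.3326
R = v/ω = -1.0/-0.75 = 1.3333
x' = -4 + 1.3333·(sin 0.3326 − sin 1.8326) = -4.8526
y' = 2.5 − 1.3333·(cos 0.3326 − cos 1.8326) = 0.8946

(-4.8526, 0.8946, 0.3326)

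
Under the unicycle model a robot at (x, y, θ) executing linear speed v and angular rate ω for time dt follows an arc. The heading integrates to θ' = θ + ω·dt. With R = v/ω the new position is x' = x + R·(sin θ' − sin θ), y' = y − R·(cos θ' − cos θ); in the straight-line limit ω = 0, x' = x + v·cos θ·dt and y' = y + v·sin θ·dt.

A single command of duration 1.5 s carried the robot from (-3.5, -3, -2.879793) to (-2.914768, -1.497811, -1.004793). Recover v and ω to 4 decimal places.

v = -1.2500, ω = 1.2500

Δθ = -1.004793 − -2.879793 = 1.875000
ω = Δθ/dt = 1.875000/1.5 = 1.2500
R = −Δy/(cos θ' − cos θ) = -1.0000
v = R·ω = -1.0000·1.2500 = -1.2500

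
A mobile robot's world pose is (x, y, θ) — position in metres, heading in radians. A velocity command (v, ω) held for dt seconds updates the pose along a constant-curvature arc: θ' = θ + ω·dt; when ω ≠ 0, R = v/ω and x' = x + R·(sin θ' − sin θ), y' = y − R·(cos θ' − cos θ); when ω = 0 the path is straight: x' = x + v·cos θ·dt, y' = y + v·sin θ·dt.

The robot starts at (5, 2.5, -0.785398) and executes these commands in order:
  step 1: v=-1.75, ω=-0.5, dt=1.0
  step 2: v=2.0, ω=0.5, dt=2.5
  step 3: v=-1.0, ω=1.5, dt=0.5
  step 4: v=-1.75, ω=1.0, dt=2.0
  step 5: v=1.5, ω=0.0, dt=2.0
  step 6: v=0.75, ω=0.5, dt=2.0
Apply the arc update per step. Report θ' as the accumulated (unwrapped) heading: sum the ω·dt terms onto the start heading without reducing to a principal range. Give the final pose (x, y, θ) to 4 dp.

step 1: θ'=-1.2854 (R=3.5000) → pose (4.1164, 3.9895, -1.2854)
step 2: θ'=-0.0354 (R=4.0000) → pose (7.8131, 1.1181, -0.0354)
step 3: θ'=0.7146 (R=-0.6667) → pose (7.3526, 0.9555, 0.7146)
step 4: θ'=2.7146 (R=-1.7500) → pose (7.7747, -1.9593, 2.7146)
step 5: θ'=2.7146 (straight) → pose (5.0440, -0.7169, 2.7146)
step 6: θ'=3.7146 (R=1.5000) → pose (3.6096, -0.8218, 3.7146)

(3.6096, -0.8218, 3.7146)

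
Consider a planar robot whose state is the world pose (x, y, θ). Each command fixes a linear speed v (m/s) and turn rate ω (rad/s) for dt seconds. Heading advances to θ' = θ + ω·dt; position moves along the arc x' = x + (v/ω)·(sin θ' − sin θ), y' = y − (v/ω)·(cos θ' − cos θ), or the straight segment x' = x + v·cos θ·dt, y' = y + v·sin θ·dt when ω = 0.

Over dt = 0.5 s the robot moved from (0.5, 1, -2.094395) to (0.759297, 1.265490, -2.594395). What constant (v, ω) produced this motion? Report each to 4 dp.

v = -0.7500, ω = -1.0000

Δθ = -2.594395 − -2.094395 = -0.500000
ω = Δθ/dt = -0.500000/0.5 = -1.0000
R = −Δy/(cos θ' − cos θ) = 0.7500
v = R·ω = 0.7500·-1.0000 = -0.7500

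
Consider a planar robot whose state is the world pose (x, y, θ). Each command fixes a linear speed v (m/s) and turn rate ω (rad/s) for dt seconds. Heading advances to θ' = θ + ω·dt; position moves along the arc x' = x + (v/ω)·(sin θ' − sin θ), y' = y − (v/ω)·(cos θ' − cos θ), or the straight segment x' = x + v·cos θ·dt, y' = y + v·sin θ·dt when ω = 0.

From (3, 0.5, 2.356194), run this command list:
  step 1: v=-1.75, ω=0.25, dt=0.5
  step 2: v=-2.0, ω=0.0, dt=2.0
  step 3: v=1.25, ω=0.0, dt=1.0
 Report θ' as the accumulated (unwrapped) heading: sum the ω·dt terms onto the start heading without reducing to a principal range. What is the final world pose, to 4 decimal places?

(5.8275, -1.7654, 2.4812)

step 1: θ'=2.4812 (R=-7.0000) → pose (3.6557, -0.0785, 2.4812)
step 2: θ'=2.4812 (straight) → pose (6.8147, -2.5322, 2.4812)
step 3: θ'=2.4812 (straight) → pose (5.8275, -1.7654, 2.4812)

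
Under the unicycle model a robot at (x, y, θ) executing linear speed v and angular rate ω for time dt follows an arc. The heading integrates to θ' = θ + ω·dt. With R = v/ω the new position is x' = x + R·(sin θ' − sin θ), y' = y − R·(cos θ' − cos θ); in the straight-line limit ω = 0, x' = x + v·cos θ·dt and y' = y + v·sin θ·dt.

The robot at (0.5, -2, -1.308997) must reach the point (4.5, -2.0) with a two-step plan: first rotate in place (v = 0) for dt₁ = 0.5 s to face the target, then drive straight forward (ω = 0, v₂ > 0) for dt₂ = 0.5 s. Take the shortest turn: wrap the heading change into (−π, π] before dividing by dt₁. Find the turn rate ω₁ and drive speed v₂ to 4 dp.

ω₁ = 2.6180, v₂ = 8.0000

heading to target = atan2(-2−-2, 4.5−0.5) = 0.0000
Δθ = wrap(0.0000 − -1.3090) = 1.3090; ω₁ = Δθ/dt₁ = 2.6180
distance = √((4.5−0.5)² + (-2−-2)²) = 4.0000; v₂ = distance/dt₂ = 8.0000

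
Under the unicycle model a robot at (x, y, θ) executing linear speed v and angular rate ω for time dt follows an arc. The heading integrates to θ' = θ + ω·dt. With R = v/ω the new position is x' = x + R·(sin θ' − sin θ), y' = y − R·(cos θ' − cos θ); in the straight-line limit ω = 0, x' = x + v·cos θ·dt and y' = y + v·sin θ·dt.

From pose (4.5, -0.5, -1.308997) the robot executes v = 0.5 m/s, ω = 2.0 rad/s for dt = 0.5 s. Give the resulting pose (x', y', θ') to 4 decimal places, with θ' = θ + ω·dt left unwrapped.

(4.6655, -0.6735, -0.3090)

θ' = -1.3090 + 2.0·0.5 = -0.3090
R = v/ω = 0.5/2.0 = 0.2500
x' = 4.5 + 0.2500·(sin -0.3090 − sin -1.3090) = 4.6655
y' = -0.5 − 0.2500·(cos -0.3090 − cos -1.3090) = -0.6735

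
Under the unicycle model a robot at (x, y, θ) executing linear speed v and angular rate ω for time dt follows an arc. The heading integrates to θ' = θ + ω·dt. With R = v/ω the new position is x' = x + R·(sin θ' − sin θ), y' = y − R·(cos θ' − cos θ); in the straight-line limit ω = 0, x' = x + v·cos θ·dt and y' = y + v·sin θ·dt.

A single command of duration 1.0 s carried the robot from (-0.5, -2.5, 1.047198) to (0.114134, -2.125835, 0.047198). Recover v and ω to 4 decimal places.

v = 0.7500, ω = -1.0000

Δθ = 0.047198 − 1.047198 = -1.000000
ω = Δθ/dt = -1.000000/1.0 = -1.0000
R = Δx/(sin θ' − sin θ) = -0.7500
v = R·ω = -0.7500·-1.0000 = 0.7500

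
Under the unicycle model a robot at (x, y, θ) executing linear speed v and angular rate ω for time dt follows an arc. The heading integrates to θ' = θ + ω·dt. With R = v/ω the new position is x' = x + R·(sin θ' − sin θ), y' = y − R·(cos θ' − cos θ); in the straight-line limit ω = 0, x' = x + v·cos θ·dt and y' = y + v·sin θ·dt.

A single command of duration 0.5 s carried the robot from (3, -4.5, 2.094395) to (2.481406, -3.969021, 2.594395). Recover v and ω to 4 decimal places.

Δθ = 2.594395 − 2.094395 = 0.500000
ω = Δθ/dt = 0.500000/0.5 = 1.0000
R = −Δy/(cos θ' − cos θ) = 1.5000
v = R·ω = 1.5000·1.0000 = 1.5000

v = 1.5000, ω = 1.0000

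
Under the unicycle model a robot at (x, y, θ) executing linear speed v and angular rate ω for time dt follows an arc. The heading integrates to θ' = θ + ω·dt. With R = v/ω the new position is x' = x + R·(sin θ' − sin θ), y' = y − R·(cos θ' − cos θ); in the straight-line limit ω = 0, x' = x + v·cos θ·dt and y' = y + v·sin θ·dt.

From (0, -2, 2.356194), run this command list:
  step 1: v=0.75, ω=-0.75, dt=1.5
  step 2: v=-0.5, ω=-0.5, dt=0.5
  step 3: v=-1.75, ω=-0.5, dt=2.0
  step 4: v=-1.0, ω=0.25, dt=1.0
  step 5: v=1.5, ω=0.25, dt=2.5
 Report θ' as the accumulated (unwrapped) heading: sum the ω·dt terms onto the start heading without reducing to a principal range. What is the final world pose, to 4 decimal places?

(-1.1569, -0.9332, 0.8562)

step 1: θ'=1.2312 (R=-1.0000) → pose (-0.2358, -0.9598, 1.2312)
step 2: θ'=0.9812 (R=1.0000) → pose (-0.3475, -1.1827, 0.9812)
step 3: θ'=-0.0188 (R=3.5000) → pose (-3.3224, -2.7360, -0.0188)
step 4: θ'=0.2312 (R=-4.0000) → pose (-4.3142, -2.8417, 0.2312)
step 5: θ'=0.8562 (R=6.0000) → pose (-1.1569, -0.9332, 0.8562)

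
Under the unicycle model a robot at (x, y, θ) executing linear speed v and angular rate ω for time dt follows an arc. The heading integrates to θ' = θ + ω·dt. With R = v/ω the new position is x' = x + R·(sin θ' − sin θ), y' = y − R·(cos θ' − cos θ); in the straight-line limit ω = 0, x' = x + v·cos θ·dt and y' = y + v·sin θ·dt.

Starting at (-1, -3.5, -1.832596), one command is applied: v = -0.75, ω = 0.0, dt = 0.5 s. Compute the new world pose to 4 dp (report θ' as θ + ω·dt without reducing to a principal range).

θ' = -1.8326 + 0.0·0.5 = -1.8326
ω = 0 → straight: x' = -1 + -0.75·cos(-1.8326)·0.5 = -0.9029
y' = -3.5 + -0.75·sin(-1.8326)·0.5 = -3.1378

(-0.9029, -3.1378, -1.8326)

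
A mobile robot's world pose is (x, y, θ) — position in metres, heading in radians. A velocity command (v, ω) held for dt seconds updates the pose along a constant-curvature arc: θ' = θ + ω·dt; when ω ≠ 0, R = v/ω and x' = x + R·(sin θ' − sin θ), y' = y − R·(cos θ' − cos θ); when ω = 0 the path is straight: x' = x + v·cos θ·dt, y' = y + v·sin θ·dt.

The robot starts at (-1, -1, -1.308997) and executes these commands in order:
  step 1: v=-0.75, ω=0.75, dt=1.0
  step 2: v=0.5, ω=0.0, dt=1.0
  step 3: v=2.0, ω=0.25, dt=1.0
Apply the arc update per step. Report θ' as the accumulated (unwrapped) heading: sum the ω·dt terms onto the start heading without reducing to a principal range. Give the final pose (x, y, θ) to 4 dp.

step 1: θ'=-0.5590 (R=-1.0000) → pose (-1.4356, -0.4110, -0.5590)
step 2: θ'=-0.5590 (straight) → pose (-1.0117, -0.6762, -0.5590)
step 3: θ'=-0.3090 (R=8.0000) → pose (0.7982, -1.5150, -0.3090)

(0.7982, -1.5150, -0.3090)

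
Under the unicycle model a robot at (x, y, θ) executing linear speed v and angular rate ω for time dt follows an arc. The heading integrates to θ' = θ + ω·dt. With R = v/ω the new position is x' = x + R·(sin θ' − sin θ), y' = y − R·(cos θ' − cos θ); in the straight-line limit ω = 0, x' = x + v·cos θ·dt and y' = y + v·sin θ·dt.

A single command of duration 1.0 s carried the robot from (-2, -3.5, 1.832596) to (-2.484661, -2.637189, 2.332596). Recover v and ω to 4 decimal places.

Δθ = 2.332596 − 1.832596 = 0.500000
ω = Δθ/dt = 0.500000/1.0 = 0.5000
R = −Δy/(cos θ' − cos θ) = 2.0000
v = R·ω = 2.0000·0.5000 = 1.0000

v = 1.0000, ω = 0.5000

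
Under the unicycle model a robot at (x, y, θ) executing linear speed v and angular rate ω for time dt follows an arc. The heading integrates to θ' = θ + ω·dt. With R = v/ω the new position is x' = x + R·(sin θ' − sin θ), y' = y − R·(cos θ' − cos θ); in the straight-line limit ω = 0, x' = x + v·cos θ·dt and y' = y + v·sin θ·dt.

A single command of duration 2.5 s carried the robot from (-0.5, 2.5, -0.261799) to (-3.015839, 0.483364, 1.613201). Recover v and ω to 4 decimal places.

v = -1.5000, ω = 0.7500

Δθ = 1.613201 − -0.261799 = 1.875000
ω = Δθ/dt = 1.875000/2.5 = 0.7500
R = Δx/(sin θ' − sin θ) = -2.0000
v = R·ω = -2.0000·0.7500 = -1.5000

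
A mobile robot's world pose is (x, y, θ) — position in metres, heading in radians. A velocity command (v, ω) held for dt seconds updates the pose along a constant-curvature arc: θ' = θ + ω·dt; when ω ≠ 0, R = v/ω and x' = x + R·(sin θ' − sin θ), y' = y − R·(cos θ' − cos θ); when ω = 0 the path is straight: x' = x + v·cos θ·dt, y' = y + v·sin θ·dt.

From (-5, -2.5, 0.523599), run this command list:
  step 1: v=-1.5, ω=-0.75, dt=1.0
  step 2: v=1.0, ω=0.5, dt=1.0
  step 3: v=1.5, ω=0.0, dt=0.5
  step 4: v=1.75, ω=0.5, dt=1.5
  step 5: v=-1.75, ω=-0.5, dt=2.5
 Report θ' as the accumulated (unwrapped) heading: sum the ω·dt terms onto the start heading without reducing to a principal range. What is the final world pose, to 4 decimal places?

step 1: θ'=-0.2264 (R=2.0000) → pose (-6.4489, -2.7169, -0.2264)
step 2: θ'=0.2736 (R=2.0000) → pose (-5.4596, -2.6936, 0.2736)
step 3: θ'=0.2736 (straight) → pose (-4.7375, -2.4909, 0.2736)
step 4: θ'=1.0236 (R=3.5000) → pose (-2.6942, -0.9421, 1.0236)
step 5: θ'=-0.2264 (R=3.5000) → pose (-6.4688, -2.5318, -0.2264)

(-6.4688, -2.5318, -0.2264)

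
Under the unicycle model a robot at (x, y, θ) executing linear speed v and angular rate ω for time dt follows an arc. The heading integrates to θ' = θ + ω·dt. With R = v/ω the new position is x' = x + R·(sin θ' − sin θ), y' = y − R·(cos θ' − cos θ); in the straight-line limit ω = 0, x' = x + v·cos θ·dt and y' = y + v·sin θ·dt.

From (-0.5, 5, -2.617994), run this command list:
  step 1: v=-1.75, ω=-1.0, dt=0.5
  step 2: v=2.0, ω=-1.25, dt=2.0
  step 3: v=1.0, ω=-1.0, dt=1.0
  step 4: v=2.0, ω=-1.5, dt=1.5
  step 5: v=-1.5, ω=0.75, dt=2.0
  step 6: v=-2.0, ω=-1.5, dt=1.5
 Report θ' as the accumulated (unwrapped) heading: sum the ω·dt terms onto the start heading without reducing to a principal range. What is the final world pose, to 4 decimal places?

step 1: θ'=-3.1180 (R=1.7500) → pose (0.3337, 5.2340, -3.1180)
step 2: θ'=-5.6180 (R=-1.6000) → pose (-0.6916, 8.0924, -5.6180)
step 3: θ'=-6.6180 (R=-1.0000) → pose (0.2542, 8.2501, -6.6180)
step 4: θ'=-8.8680 (R=-1.3333) → pose (0.5207, 5.8588, -8.8680)
step 5: θ'=-7.3680 (R=-2.0000) → pose (1.2322, 8.4909, -7.3680)
step 6: θ'=-9.6180 (R=1.3333) → pose (2.6672, 10.4222, -9.6180)

(2.6672, 10.4222, -9.6180)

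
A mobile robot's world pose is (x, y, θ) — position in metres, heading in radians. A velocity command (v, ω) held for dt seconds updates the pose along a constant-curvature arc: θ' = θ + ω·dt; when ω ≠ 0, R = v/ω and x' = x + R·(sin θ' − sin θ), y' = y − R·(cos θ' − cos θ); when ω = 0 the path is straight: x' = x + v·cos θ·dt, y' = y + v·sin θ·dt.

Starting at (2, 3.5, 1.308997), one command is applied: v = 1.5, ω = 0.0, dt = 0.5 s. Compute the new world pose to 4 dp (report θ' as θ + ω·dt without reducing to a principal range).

(2.1941, 4.2244, 1.3090)

θ' = 1.3090 + 0.0·0.5 = 1.3090
ω = 0 → straight: x' = 2 + 1.5·cos(1.3090)·0.5 = 2.1941
y' = 3.5 + 1.5·sin(1.3090)·0.5 = 4.2244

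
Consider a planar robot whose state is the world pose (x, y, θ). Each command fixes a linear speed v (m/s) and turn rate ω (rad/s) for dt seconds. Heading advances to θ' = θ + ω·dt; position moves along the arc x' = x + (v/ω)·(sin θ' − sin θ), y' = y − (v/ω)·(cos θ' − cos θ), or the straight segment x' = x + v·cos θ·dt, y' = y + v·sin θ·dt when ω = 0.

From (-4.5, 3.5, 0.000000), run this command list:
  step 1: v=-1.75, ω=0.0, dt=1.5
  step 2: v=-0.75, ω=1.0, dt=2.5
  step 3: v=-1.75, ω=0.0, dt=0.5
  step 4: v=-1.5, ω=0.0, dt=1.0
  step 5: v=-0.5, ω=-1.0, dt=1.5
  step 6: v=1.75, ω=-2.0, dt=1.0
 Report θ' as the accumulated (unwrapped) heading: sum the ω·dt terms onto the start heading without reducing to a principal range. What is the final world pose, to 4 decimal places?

step 1: θ'=0.0000 (straight) → pose (-7.1250, 3.5000, 0.0000)
step 2: θ'=2.5000 (R=-0.7500) → pose (-7.5739, 2.1491, 2.5000)
step 3: θ'=2.5000 (straight) → pose (-6.8729, 1.6255, 2.5000)
step 4: θ'=2.5000 (straight) → pose (-5.6711, 0.7278, 2.5000)
step 5: θ'=1.0000 (R=0.5000) → pose (-5.5496, 0.0570, 1.0000)
step 6: θ'=-1.0000 (R=-0.8750) → pose (-4.0771, 0.0570, -1.0000)

(-4.0771, 0.0570, -1.0000)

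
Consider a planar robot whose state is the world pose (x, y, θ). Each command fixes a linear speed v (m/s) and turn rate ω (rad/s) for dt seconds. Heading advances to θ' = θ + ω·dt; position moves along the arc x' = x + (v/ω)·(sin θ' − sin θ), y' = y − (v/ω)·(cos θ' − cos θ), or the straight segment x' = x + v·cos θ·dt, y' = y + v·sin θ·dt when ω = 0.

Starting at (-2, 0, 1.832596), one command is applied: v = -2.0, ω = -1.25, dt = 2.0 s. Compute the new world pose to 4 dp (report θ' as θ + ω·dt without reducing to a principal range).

(-4.5358, -1.6708, -0.6674)

θ' = 1.8326 + -1.25·2.0 = -0.6674
R = v/ω = -2.0/-1.25 = 1.6000
x' = -2 + 1.6000·(sin -0.6674 − sin 1.8326) = -4.5358
y' = 0 − 1.6000·(cos -0.6674 − cos 1.8326) = -1.6708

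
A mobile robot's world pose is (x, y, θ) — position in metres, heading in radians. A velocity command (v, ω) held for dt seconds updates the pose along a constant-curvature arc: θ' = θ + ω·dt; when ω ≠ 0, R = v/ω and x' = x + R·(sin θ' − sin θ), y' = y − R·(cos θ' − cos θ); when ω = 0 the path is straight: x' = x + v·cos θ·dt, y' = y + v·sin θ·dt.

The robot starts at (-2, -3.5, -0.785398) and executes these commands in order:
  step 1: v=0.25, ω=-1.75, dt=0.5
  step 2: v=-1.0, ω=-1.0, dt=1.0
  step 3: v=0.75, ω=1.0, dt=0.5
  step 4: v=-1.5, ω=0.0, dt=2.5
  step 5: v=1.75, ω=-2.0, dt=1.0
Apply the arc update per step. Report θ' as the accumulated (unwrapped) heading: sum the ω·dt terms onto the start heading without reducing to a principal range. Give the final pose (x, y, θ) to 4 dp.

(-1.0890, 0.0799, -4.1604)

step 1: θ'=-1.6604 (R=-0.1429) → pose (-1.9587, -3.6138, -1.6604)
step 2: θ'=-2.6604 (R=1.0000) → pose (-1.4256, -2.8168, -2.6604)
step 3: θ'=-2.1604 (R=0.7500) → pose (-1.7018, -3.0646, -2.1604)
step 4: θ'=-2.1604 (straight) → pose (0.3833, 0.0522, -2.1604)
step 5: θ'=-4.1604 (R=-0.8750) → pose (-1.0890, 0.0799, -4.1604)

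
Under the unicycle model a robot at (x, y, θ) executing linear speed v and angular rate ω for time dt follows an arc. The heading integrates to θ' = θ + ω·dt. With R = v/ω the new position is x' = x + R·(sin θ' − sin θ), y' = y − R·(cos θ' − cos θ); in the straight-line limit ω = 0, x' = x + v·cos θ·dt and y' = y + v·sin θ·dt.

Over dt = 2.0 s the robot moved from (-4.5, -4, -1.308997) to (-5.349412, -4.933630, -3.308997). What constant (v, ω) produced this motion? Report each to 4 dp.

Δθ = -3.308997 − -1.308997 = -2.000000
ω = Δθ/dt = -2.000000/2.0 = -1.0000
R = −Δy/(cos θ' − cos θ) = -0.7500
v = R·ω = -0.7500·-1.0000 = 0.7500

v = 0.7500, ω = -1.0000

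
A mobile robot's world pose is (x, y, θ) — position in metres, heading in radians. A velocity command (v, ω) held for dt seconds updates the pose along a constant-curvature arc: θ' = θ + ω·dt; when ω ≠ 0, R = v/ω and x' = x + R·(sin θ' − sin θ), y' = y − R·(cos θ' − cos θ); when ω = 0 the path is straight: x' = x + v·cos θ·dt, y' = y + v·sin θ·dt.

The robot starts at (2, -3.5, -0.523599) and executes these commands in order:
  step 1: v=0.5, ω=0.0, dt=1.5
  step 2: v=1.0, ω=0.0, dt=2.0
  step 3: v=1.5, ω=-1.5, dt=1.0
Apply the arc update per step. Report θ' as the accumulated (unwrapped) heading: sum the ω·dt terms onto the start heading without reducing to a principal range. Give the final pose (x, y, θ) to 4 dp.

(4.7808, -6.1785, -2.0236)

step 1: θ'=-0.5236 (straight) → pose (2.6495, -3.8750, -0.5236)
step 2: θ'=-0.5236 (straight) → pose (4.3816, -4.8750, -0.5236)
step 3: θ'=-2.0236 (R=-1.0000) → pose (4.7808, -6.1785, -2.0236)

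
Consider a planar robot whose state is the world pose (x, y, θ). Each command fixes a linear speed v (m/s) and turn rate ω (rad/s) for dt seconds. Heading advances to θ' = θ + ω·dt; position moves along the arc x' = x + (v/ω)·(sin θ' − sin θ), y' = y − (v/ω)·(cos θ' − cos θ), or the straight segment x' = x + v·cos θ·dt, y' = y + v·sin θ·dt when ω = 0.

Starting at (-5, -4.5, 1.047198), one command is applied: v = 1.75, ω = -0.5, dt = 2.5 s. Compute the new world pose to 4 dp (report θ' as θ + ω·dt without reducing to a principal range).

(-1.2640, -2.8217, -0.2028)

θ' = 1.0472 + -0.5·2.5 = -0.2028
R = v/ω = 1.75/-0.5 = -3.5000
x' = -5 + -3.5000·(sin -0.2028 − sin 1.0472) = -1.2640
y' = -4.5 − -3.5000·(cos -0.2028 − cos 1.0472) = -2.8217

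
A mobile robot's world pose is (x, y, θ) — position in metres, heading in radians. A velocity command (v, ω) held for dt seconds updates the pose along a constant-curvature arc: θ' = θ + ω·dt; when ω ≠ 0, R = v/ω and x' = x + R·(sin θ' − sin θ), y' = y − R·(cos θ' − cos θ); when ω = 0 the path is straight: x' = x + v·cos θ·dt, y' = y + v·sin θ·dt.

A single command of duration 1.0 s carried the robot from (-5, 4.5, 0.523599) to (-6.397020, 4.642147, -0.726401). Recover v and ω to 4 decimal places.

Δθ = -0.726401 − 0.523599 = -1.250000
ω = Δθ/dt = -1.250000/1.0 = -1.2500
R = Δx/(sin θ' − sin θ) = 1.2000
v = R·ω = 1.2000·-1.2500 = -1.5000

v = -1.5000, ω = -1.2500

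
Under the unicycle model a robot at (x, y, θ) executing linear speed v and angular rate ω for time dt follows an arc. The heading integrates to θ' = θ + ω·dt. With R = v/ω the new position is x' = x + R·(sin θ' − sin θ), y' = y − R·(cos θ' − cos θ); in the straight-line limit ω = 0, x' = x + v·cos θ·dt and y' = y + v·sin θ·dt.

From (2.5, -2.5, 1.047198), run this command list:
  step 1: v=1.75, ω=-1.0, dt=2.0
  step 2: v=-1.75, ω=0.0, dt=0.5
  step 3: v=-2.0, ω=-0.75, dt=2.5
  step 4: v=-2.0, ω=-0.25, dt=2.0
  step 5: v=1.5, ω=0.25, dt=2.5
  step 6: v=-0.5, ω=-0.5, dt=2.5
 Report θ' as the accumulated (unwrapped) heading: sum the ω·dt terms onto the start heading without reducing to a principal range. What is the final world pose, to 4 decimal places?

step 1: θ'=-0.9528 (R=-1.7500) → pose (5.4419, -2.3610, -0.9528)
step 2: θ'=-0.9528 (straight) → pose (4.9349, -1.6479, -0.9528)
step 3: θ'=-2.8278 (R=2.6667) → pose (6.2852, 2.4336, -2.8278)
step 4: θ'=-3.3278 (R=8.0000) → pose (10.2356, 2.6860, -3.3278)
step 5: θ'=-2.7028 (R=6.0000) → pose (6.5758, 2.2213, -2.7028)
step 6: θ'=-3.9528 (R=1.0000) → pose (7.7257, 2.0047, -3.9528)

(7.7257, 2.0047, -3.9528)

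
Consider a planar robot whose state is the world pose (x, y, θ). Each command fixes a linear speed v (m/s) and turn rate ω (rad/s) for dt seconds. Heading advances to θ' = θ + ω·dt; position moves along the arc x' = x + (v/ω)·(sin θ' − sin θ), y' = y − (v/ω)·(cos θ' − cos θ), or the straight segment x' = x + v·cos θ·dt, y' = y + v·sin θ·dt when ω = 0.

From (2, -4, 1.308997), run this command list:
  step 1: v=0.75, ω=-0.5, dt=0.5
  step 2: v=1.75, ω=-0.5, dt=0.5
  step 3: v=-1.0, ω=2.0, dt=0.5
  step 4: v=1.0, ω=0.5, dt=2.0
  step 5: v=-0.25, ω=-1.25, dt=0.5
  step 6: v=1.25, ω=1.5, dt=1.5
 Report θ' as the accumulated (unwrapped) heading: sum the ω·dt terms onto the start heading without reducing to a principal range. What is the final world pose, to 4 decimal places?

(-0.1391, -2.3210, 4.4340)

step 1: θ'=1.0590 (R=-1.5000) → pose (2.1411, -3.6536, 1.0590)
step 2: θ'=0.8090 (R=-3.5000) → pose (2.6600, -2.9519, 0.8090)
step 3: θ'=1.8090 (R=-0.5000) → pose (2.5360, -3.4150, 1.8090)
step 4: θ'=2.8090 (R=2.0000) → pose (1.2454, -1.9965, 2.8090)
step 5: θ'=2.1840 (R=0.2000) → pose (1.3437, -2.0705, 2.1840)
step 6: θ'=4.4340 (R=0.8333) → pose (-0.1391, -2.3210, 4.4340)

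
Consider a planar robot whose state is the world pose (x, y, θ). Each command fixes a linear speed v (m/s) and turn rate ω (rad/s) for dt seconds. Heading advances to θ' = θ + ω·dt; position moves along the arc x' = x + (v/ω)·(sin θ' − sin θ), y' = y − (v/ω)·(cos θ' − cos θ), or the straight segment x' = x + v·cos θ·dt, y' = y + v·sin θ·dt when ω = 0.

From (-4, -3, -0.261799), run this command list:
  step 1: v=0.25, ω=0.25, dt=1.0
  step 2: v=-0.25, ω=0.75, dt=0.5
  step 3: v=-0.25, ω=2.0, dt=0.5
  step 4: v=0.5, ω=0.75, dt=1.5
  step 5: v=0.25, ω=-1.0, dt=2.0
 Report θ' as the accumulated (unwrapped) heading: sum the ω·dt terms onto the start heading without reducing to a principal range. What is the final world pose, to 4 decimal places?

step 1: θ'=-0.0118 (R=1.0000) → pose (-3.7530, -3.0340, -0.0118)
step 2: θ'=0.3632 (R=-0.3333) → pose (-3.8753, -3.0557, 0.3632)
step 3: θ'=1.3632 (R=-0.1250) → pose (-3.9532, -3.1468, 1.3632)
step 4: θ'=2.4882 (R=0.6667) → pose (-4.2003, -2.4801, 2.4882)
step 5: θ'=0.4882 (R=-0.2500) → pose (-4.1656, -2.0608, 0.4882)

(-4.1656, -2.0608, 0.4882)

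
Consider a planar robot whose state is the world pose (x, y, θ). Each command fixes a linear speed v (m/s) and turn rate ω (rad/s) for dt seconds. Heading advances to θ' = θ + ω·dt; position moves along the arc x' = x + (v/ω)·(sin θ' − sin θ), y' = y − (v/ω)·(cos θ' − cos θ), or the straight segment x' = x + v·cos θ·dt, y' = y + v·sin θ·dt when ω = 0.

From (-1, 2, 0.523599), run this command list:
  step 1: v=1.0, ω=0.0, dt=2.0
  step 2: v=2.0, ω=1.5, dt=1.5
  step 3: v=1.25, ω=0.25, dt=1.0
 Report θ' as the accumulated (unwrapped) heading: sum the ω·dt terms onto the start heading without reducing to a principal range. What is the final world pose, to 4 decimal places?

(-0.6651, 5.6987, 3.0236)

step 1: θ'=0.5236 (straight) → pose (0.7321, 3.0000, 0.5236)
step 2: θ'=2.7736 (R=1.3333) → pose (0.5450, 5.3988, 2.7736)
step 3: θ'=3.0236 (R=5.0000) → pose (-0.6651, 5.6987, 3.0236)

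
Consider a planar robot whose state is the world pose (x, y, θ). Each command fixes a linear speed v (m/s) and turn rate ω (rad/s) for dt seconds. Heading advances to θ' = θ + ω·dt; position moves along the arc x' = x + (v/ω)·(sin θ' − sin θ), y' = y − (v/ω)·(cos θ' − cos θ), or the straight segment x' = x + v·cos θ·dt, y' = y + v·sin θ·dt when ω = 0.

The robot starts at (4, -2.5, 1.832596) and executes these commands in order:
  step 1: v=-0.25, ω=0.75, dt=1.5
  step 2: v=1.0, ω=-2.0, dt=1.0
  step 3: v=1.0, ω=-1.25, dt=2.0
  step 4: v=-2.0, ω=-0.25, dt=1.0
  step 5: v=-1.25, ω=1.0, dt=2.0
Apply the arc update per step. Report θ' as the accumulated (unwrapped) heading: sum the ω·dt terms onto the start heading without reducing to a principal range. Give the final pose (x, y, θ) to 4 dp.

(4.1128, 1.0836, 0.2076)

step 1: θ'=2.9576 (R=-0.3333) → pose (4.2610, -2.7414, 2.9576)
step 2: θ'=0.9576 (R=-0.5000) → pose (3.9436, -1.9621, 0.9576)
step 3: θ'=-1.5424 (R=-0.8000) → pose (5.3975, -2.3998, -1.5424)
step 4: θ'=-1.7924 (R=8.0000) → pose (5.5899, -0.4143, -1.7924)
step 5: θ'=0.2076 (R=-1.2500) → pose (4.1128, 1.0836, 0.2076)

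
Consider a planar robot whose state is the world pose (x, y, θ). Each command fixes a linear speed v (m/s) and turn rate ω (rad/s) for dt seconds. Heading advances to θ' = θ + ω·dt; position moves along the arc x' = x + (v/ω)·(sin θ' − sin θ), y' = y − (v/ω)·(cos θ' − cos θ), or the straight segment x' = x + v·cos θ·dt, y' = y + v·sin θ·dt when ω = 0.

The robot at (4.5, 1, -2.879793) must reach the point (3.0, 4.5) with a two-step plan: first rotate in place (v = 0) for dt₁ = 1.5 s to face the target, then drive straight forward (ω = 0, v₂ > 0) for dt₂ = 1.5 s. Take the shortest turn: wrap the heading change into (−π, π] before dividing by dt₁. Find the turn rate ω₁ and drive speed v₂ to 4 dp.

heading to target = atan2(4.5−1, 3−4.5) = 1.9757
Δθ = wrap(1.9757 − -2.8798) = -1.4277; ω₁ = Δθ/dt₁ = -0.9518
distance = √((3−4.5)² + (4.5−1)²) = 3.8079; v₂ = distance/dt₂ = 2.5386

ω₁ = -0.9518, v₂ = 2.5386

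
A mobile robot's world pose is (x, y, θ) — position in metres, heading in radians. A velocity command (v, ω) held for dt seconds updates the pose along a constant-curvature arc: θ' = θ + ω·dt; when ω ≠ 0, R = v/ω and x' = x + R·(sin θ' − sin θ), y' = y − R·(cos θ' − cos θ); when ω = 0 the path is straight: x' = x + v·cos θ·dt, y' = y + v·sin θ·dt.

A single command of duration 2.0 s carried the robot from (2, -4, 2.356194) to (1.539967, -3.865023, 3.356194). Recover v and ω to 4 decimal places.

v = 0.2500, ω = 0.5000

Δθ = 3.356194 − 2.356194 = 1.000000
ω = Δθ/dt = 1.000000/2.0 = 0.5000
R = Δx/(sin θ' − sin θ) = 0.5000
v = R·ω = 0.5000·0.5000 = 0.2500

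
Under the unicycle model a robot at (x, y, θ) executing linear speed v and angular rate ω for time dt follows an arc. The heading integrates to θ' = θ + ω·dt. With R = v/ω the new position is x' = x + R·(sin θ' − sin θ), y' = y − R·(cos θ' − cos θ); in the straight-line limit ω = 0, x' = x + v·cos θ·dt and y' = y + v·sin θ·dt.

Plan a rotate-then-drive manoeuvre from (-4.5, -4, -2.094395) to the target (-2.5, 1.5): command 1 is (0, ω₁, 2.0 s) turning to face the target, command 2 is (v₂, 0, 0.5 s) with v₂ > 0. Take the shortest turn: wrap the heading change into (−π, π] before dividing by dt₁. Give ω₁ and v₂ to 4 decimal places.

ω₁ = -1.4834, v₂ = 11.7047

heading to target = atan2(1.5−-4, -2.5−-4.5) = 1.2220
Δθ = wrap(1.2220 − -2.0944) = -2.9668; ω₁ = Δθ/dt₁ = -1.4834
distance = √((-2.5−-4.5)² + (1.5−-4)²) = 5.8523; v₂ = distance/dt₂ = 11.7047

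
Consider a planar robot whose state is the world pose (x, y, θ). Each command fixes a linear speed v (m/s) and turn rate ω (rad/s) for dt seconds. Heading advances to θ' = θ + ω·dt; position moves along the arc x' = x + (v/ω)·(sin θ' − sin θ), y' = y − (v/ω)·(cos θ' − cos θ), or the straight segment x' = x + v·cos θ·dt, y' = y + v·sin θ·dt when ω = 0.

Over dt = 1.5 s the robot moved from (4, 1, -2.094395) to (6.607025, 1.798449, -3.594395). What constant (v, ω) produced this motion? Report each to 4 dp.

v = -2.0000, ω = -1.0000

Δθ = -3.594395 − -2.094395 = -1.500000
ω = Δθ/dt = -1.500000/1.5 = -1.0000
R = Δx/(sin θ' − sin θ) = 2.0000
v = R·ω = 2.0000·-1.0000 = -2.0000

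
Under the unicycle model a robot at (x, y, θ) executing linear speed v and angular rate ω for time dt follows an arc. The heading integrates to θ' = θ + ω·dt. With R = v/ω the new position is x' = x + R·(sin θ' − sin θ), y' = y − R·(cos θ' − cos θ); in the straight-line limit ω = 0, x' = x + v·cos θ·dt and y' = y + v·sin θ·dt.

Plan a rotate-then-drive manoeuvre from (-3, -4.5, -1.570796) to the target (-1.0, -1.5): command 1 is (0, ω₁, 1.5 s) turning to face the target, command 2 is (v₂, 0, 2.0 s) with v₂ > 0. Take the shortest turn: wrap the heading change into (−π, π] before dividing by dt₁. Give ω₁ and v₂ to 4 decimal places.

ω₁ = 1.7024, v₂ = 1.8028

heading to target = atan2(-1.5−-4.5, -1−-3) = 0.9828
Δθ = wrap(0.9828 − -1.5708) = 2.5536; ω₁ = Δθ/dt₁ = 1.7024
distance = √((-1−-3)² + (-1.5−-4.5)²) = 3.6056; v₂ = distance/dt₂ = 1.8028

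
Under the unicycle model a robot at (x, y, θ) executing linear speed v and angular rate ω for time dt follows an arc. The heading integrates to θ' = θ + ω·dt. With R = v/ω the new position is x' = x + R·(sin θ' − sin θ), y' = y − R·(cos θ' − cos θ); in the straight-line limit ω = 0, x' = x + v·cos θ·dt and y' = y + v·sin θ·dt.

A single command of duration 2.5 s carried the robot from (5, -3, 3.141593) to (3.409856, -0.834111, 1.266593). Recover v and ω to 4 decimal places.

v = 1.2500, ω = -0.7500

Δθ = 1.266593 − 3.141593 = -1.875000
ω = Δθ/dt = -1.875000/2.5 = -0.7500
R = −Δy/(cos θ' − cos θ) = -1.6667
v = R·ω = -1.6667·-0.7500 = 1.2500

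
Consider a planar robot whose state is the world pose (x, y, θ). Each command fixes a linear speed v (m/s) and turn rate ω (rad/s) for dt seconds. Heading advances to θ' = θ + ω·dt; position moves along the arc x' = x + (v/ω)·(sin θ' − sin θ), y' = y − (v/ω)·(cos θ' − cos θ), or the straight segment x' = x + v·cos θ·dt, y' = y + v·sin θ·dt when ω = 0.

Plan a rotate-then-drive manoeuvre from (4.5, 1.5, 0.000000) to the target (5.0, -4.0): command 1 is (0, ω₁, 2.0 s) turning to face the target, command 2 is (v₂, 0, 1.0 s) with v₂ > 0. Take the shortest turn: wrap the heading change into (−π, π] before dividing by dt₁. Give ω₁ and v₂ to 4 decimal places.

ω₁ = -0.7401, v₂ = 5.5227

heading to target = atan2(-4−1.5, 5−4.5) = -1.4801
Δθ = wrap(-1.4801 − 0.0000) = -1.4801; ω₁ = Δθ/dt₁ = -0.7401
distance = √((5−4.5)² + (-4−1.5)²) = 5.5227; v₂ = distance/dt₂ = 5.5227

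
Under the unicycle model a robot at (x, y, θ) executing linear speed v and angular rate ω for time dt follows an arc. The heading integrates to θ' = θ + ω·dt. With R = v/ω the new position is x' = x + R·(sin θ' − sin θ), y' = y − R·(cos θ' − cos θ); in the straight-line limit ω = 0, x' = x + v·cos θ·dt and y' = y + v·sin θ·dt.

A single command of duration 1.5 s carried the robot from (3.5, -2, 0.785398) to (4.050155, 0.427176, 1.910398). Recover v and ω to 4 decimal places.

Δθ = 1.910398 − 0.785398 = 1.125000
ω = Δθ/dt = 1.125000/1.5 = 0.7500
R = −Δy/(cos θ' − cos θ) = 2.3333
v = R·ω = 2.3333·0.7500 = 1.7500

v = 1.7500, ω = 0.7500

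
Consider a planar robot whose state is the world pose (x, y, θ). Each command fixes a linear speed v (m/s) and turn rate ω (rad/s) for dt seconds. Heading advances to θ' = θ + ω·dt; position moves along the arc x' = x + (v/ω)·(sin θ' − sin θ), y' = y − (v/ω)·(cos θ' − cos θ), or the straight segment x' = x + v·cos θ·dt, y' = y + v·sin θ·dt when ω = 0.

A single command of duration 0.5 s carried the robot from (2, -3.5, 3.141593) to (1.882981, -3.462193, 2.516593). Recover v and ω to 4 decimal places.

Δθ = 2.516593 − 3.141593 = -0.625000
ω = Δθ/dt = -0.625000/0.5 = -1.2500
R = Δx/(sin θ' − sin θ) = -0.2000
v = R·ω = -0.2000·-1.2500 = 0.2500

v = 0.2500, ω = -1.2500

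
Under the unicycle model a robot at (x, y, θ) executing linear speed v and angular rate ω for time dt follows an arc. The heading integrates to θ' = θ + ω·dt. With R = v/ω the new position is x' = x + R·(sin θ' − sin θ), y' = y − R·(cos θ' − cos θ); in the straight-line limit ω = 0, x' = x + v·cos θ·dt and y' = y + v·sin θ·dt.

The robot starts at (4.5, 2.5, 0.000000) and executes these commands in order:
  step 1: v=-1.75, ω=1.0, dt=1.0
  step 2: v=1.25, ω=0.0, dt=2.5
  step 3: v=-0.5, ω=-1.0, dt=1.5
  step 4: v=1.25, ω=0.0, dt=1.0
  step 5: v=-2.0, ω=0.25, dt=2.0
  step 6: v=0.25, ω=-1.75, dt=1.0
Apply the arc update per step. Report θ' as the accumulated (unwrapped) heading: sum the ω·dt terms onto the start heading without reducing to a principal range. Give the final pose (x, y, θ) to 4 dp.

(1.4576, 4.3682, -1.7500)

step 1: θ'=1.0000 (R=-1.7500) → pose (3.0274, 1.6955, 1.0000)
step 2: θ'=1.0000 (straight) → pose (4.7159, 4.3251, 1.0000)
step 3: θ'=-0.5000 (R=0.5000) → pose (4.0554, 4.1565, -0.5000)
step 4: θ'=-0.5000 (straight) → pose (5.1524, 3.5572, -0.5000)
step 5: θ'=0.0000 (R=-8.0000) → pose (1.3170, 4.5365, 0.0000)
step 6: θ'=-1.7500 (R=-0.1429) → pose (1.4576, 4.3682, -1.7500)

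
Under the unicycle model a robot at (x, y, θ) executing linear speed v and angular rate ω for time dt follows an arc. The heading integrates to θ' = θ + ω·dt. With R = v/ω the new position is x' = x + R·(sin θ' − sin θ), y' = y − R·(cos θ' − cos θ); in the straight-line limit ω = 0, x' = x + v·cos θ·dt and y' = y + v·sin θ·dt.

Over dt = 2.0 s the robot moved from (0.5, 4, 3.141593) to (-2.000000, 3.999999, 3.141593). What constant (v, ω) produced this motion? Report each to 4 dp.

Δθ = 3.141593 − 3.141593 = 0.000000
ω = Δθ/dt = 0.000000/2.0 = 0.0000
ω = 0 → v = (Δx·cos θ + Δy·sin θ)/dt = 1.2500

v = 1.2500, ω = 0.0000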